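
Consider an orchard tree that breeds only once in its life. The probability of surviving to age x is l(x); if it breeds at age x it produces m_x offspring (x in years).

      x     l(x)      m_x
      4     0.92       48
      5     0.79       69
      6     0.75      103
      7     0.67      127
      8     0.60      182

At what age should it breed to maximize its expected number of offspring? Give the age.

8

Expected offspring if breeding at age x = l(x) × m_x:
  age 4: 0.92 × 48 = 44.160
  age 5: 0.79 × 69 = 54.510
  age 6: 0.75 × 103 = 77.250
  age 7: 0.67 × 127 = 85.090
  age 8: 0.60 × 182 = 109.200
Maximum at age 8 (109.200).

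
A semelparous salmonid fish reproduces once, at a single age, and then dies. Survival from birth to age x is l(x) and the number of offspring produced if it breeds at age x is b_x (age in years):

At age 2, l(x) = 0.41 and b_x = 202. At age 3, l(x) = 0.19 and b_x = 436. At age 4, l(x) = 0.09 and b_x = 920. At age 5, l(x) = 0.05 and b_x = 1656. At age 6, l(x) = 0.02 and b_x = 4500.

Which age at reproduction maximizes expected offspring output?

6

Expected offspring if breeding at age x = l(x) × b_x:
  age 2: 0.41 × 202 = 82.820
  age 3: 0.19 × 436 = 82.840
  age 4: 0.09 × 920 = 82.800
  age 5: 0.05 × 1656 = 82.800
  age 6: 0.02 × 4500 = 90.000
Maximum at age 6 (90.000).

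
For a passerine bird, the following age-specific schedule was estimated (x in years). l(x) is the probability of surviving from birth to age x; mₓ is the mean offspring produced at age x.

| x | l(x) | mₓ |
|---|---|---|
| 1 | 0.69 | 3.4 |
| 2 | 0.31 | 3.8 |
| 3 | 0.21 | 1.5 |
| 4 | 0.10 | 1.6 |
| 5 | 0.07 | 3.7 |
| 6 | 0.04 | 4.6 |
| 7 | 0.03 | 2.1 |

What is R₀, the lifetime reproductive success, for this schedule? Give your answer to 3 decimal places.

R₀ = Σ l(x) mₓ:
  age 1: 0.69 × 3.4 = 2.3460
  age 2: 0.31 × 3.8 = 1.1780
  age 3: 0.21 × 1.5 = 0.3150
  age 4: 0.10 × 1.6 = 0.1600
  age 5: 0.07 × 3.7 = 0.2590
  age 6: 0.04 × 4.6 = 0.1840
  age 7: 0.03 × 2.1 = 0.0630
R₀ = 2.3460 + 1.1780 + 0.3150 + 0.1600 + 0.2590 + 0.1840 + 0.0630 = 4.5050

4.505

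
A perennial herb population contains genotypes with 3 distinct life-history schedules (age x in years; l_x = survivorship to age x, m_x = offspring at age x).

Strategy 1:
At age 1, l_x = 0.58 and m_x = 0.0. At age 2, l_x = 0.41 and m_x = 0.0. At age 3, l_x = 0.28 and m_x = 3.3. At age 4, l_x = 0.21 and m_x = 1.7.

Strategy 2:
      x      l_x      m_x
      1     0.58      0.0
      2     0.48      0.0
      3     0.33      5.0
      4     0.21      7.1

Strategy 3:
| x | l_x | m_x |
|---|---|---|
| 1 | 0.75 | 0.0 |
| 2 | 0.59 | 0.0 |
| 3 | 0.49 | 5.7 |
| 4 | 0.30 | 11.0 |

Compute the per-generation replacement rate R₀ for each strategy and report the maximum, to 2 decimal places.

6.09

Strategy 1: R₀ = 0.58×0.0 + 0.41×0.0 + 0.28×3.3 + 0.21×1.7 = 1.2810
Strategy 2: R₀ = 0.58×0.0 + 0.48×0.0 + 0.33×5.0 + 0.21×7.1 = 3.1410
Strategy 3: R₀ = 0.75×0.0 + 0.59×0.0 + 0.49×5.7 + 0.30×11.0 = 6.0930
Highest R₀: strategy 3 with 6.0930.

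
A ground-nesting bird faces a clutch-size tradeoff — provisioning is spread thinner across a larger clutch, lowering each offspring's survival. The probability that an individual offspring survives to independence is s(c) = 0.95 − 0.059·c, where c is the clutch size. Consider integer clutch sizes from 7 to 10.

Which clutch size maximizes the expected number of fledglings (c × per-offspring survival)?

Expected fledglings = c × s(c):
  c=7: 7 × 0.537 = 3.759
  c=8: 8 × 0.478 = 3.824
  c=9: 9 × 0.419 = 3.771
  c=10: 10 × 0.360 = 3.600
Maximum at c = 8 (3.824 fledglings).

8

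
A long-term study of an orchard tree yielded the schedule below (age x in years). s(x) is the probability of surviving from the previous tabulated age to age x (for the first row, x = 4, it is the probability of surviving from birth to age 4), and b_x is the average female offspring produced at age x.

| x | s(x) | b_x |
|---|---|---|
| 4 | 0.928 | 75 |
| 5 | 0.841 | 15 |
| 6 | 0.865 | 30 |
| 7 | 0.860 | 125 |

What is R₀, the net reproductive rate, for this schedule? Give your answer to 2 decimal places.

174.13

Survivorship from birth: l_x = s_4·s_5·…·s_x.
  l_4 = 0.92800
  l_5 = 0.78045
  l_6 = 0.67509
  l_7 = 0.58058
R₀ = Σ l_x b_x:
  age 4: 0.92800 × 75 = 69.6000
  age 5: 0.78045 × 15 = 11.7067
  age 6: 0.67509 × 30 = 20.2527
  age 7: 0.58058 × 125 = 72.5725
R₀ = 69.6000 + 11.7067 + 20.2527 + 72.5725 = 174.1320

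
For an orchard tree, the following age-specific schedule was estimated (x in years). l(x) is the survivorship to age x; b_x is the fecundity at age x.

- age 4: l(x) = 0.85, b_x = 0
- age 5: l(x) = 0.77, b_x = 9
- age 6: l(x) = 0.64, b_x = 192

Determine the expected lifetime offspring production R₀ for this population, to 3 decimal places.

129.810

R₀ = Σ l(x) b_x:
  age 4: 0.85 × 0 = 0.0000
  age 5: 0.77 × 9 = 6.9300
  age 6: 0.64 × 192 = 122.8800
R₀ = 0.0000 + 6.9300 + 122.8800 = 129.8100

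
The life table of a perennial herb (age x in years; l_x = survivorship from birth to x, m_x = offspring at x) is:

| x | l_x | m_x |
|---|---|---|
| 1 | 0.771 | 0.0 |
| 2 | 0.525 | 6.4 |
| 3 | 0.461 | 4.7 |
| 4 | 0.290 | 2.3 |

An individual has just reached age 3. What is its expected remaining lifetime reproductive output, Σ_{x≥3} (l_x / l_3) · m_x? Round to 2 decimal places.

l_3 = 0.461. Conditional survival from age 3 to x is l_x / l_3.
  x=3: (0.461/0.461) × 4.7 = 4.7000
  x=4: (0.290/0.461) × 2.3 = 1.4469
Sum = 4.7000 + 1.4469 = 6.1469

6.15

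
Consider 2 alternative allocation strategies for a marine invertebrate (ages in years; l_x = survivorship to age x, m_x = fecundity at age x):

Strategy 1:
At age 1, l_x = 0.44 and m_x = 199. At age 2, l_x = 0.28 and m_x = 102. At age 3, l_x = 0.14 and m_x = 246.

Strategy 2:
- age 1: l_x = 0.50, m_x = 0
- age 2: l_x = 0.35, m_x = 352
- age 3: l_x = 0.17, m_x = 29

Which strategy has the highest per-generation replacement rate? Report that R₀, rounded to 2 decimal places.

Strategy 1: R₀ = 0.44×199 + 0.28×102 + 0.14×246 = 150.5600
Strategy 2: R₀ = 0.50×0 + 0.35×352 + 0.17×29 = 128.1300
Highest R₀: strategy 1 with 150.5600.

150.56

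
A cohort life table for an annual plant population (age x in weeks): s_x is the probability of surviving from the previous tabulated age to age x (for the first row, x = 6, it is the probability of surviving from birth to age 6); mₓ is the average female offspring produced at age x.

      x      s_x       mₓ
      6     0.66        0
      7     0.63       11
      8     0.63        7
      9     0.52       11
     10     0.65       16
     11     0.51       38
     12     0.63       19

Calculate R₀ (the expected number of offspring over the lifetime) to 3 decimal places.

11.579

Survivorship from birth: l_x = s_6·s_7·…·s_x.
  l_6 = 0.66000
  l_7 = 0.41580
  l_8 = 0.26195
  l_9 = 0.13622
  l_10 = 0.08854
  l_11 = 0.04516
  l_12 = 0.02845
R₀ = Σ l_x mₓ:
  age 6: 0.66000 × 0 = 0.0000
  age 7: 0.41580 × 11 = 4.5738
  age 8: 0.26195 × 7 = 1.8337
  age 9: 0.13622 × 11 = 1.4984
  age 10: 0.08854 × 16 = 1.4166
  age 11: 0.04516 × 38 = 1.7161
  age 12: 0.02845 × 19 = 0.5405
R₀ = 0.0000 + 4.5738 + 1.8337 + 1.4984 + 1.4166 + 1.7161 + 0.5405 = 11.5791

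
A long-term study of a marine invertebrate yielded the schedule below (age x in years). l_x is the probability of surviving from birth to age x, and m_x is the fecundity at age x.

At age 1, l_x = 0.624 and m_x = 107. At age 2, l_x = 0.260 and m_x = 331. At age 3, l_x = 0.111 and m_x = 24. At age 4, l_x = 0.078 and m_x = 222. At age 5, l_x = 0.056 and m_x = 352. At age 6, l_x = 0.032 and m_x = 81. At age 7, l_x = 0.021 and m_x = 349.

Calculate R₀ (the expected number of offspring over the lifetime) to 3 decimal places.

202.441

R₀ = Σ l_x m_x:
  age 1: 0.624 × 107 = 66.7680
  age 2: 0.260 × 331 = 86.0600
  age 3: 0.111 × 24 = 2.6640
  age 4: 0.078 × 222 = 17.3160
  age 5: 0.056 × 352 = 19.7120
  age 6: 0.032 × 81 = 2.5920
  age 7: 0.021 × 349 = 7.3290
R₀ = 66.7680 + 86.0600 + 2.6640 + 17.3160 + 19.7120 + 2.5920 + 7.3290 = 202.4410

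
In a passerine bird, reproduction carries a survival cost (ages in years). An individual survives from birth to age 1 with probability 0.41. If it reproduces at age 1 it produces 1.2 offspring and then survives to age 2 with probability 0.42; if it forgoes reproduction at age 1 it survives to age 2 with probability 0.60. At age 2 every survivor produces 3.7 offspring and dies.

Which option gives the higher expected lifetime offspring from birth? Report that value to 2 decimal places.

breed at age 1: R₀ = 0.41 × (1.2 + 0.42 × 3.7) = 0.41 × 2.7540 = 1.1291
delay to age 2: R₀ = 0.41 × (0.60 × 3.7) = 0.41 × 2.2200 = 0.9102
Higher: breed at age 1 (1.1291).

1.13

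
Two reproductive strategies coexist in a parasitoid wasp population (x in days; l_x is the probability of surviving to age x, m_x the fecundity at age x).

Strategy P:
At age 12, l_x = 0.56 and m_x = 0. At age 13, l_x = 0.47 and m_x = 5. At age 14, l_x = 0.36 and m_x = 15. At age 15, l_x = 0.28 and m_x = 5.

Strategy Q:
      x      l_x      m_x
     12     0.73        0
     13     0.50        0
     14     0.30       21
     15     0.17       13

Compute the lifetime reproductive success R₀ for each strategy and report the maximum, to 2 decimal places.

9.15

Strategy P: R₀ = 0.56×0 + 0.47×5 + 0.36×15 + 0.28×5 = 9.1500
Strategy Q: R₀ = 0.73×0 + 0.50×0 + 0.30×21 + 0.17×13 = 8.5100
Highest R₀: strategy P with 9.1500.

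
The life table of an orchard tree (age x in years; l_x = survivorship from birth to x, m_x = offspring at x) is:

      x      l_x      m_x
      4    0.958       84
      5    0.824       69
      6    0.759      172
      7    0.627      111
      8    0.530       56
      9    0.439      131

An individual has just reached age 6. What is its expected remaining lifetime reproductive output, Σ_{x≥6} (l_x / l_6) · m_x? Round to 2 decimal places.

l_6 = 0.759. Conditional survival from age 6 to x is l_x / l_6.
  x=6: (0.759/0.759) × 172 = 172.0000
  x=7: (0.627/0.759) × 111 = 91.6957
  x=8: (0.530/0.759) × 56 = 39.1041
  x=9: (0.439/0.759) × 131 = 75.7694
Sum = 172.0000 + 91.6957 + 39.1041 + 75.7694 = 378.5692

378.57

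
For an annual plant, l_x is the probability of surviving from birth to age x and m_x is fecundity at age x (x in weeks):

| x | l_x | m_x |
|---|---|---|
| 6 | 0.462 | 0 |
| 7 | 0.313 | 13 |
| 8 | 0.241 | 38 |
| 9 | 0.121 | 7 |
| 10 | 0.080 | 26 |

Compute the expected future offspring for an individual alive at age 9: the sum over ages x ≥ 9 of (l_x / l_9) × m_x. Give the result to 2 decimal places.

24.19

l_9 = 0.121. Conditional survival from age 9 to x is l_x / l_9.
  x=9: (0.121/0.121) × 7 = 7.0000
  x=10: (0.080/0.121) × 26 = 17.1901
Sum = 7.0000 + 17.1901 = 24.1901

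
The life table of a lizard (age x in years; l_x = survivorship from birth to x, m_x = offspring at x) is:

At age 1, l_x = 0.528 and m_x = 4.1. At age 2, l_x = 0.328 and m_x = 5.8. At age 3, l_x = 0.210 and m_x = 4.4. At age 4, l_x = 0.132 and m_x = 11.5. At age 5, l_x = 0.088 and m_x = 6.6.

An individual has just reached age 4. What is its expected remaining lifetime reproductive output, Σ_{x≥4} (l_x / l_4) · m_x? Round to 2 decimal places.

l_4 = 0.132. Conditional survival from age 4 to x is l_x / l_4.
  x=4: (0.132/0.132) × 11.5 = 11.5000
  x=5: (0.088/0.132) × 6.6 = 4.4000
Sum = 11.5000 + 4.4000 = 15.9000

15.90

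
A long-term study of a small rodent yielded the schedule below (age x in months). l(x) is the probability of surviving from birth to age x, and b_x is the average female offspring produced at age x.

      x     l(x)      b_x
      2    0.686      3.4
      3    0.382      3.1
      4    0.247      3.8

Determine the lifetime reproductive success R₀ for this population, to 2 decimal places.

4.46

R₀ = Σ l(x) b_x:
  age 2: 0.686 × 3.4 = 2.3324
  age 3: 0.382 × 3.1 = 1.1842
  age 4: 0.247 × 3.8 = 0.9386
R₀ = 2.3324 + 1.1842 + 0.9386 = 4.4552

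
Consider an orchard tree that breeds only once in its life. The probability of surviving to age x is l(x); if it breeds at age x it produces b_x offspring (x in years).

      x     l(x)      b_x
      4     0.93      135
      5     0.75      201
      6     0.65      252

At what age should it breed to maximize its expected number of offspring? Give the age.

Expected offspring if breeding at age x = l(x) × b_x:
  age 4: 0.93 × 135 = 125.550
  age 5: 0.75 × 201 = 150.750
  age 6: 0.65 × 252 = 163.800
Maximum at age 6 (163.800).

6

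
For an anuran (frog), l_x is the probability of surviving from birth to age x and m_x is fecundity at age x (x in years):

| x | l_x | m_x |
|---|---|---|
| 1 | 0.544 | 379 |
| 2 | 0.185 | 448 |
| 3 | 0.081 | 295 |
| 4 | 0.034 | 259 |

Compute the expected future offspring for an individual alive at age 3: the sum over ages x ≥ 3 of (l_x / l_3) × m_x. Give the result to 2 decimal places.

l_3 = 0.081. Conditional survival from age 3 to x is l_x / l_3.
  x=3: (0.081/0.081) × 295 = 295.0000
  x=4: (0.034/0.081) × 259 = 108.7160
Sum = 295.0000 + 108.7160 = 403.7160

403.72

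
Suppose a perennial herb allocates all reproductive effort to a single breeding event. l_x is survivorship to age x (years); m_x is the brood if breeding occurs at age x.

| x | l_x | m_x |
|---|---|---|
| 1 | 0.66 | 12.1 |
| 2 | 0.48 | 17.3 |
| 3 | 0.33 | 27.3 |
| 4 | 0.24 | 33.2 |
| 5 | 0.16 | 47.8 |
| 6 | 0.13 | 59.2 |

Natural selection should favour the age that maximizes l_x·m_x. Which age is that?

Expected offspring if breeding at age x = l_x × m_x:
  age 1: 0.66 × 12.1 = 7.986
  age 2: 0.48 × 17.3 = 8.304
  age 3: 0.33 × 27.3 = 9.009
  age 4: 0.24 × 33.2 = 7.968
  age 5: 0.16 × 47.8 = 7.648
  age 6: 0.13 × 59.2 = 7.696
Maximum at age 3 (9.009).

3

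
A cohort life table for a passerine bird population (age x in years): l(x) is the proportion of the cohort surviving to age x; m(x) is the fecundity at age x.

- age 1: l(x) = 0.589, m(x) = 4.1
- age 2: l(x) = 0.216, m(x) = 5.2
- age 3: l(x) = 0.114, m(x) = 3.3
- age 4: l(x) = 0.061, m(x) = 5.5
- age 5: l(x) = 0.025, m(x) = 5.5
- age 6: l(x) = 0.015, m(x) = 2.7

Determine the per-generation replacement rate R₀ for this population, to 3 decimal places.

R₀ = Σ l(x) m(x):
  age 1: 0.589 × 4.1 = 2.4149
  age 2: 0.216 × 5.2 = 1.1232
  age 3: 0.114 × 3.3 = 0.3762
  age 4: 0.061 × 5.5 = 0.3355
  age 5: 0.025 × 5.5 = 0.1375
  age 6: 0.015 × 2.7 = 0.0405
R₀ = 2.4149 + 1.1232 + 0.3762 + 0.3355 + 0.1375 + 0.0405 = 4.4278

4.428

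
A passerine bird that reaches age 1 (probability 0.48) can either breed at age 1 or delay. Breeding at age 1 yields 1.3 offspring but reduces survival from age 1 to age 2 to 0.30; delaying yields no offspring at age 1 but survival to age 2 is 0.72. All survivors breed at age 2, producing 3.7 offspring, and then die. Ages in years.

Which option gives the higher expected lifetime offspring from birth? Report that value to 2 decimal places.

breed at age 1: R₀ = 0.48 × (1.3 + 0.30 × 3.7) = 0.48 × 2.4100 = 1.1568
delay to age 2: R₀ = 0.48 × (0.72 × 3.7) = 0.48 × 2.6640 = 1.2787
Higher: delay to age 2 (1.2787).

1.28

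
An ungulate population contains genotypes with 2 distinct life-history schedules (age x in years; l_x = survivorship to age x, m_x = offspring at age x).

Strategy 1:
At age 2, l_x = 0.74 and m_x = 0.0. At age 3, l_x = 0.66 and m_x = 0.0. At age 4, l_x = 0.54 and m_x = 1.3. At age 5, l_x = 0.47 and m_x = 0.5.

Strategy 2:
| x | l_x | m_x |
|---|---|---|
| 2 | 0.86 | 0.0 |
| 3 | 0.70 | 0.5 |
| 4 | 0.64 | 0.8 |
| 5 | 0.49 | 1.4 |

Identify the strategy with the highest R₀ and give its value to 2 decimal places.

Strategy 1: R₀ = 0.74×0.0 + 0.66×0.0 + 0.54×1.3 + 0.47×0.5 = 0.9370
Strategy 2: R₀ = 0.86×0.0 + 0.70×0.5 + 0.64×0.8 + 0.49×1.4 = 1.5480
Highest R₀: strategy 2 with 1.5480.

1.55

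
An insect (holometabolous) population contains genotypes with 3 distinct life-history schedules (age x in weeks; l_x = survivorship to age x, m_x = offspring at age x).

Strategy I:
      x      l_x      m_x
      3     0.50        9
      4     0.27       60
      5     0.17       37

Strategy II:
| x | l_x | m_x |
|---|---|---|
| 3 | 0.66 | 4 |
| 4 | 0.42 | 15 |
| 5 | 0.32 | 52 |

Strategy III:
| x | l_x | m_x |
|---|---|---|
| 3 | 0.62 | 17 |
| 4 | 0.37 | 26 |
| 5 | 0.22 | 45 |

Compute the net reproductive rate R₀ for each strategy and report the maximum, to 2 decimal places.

30.06

Strategy I: R₀ = 0.50×9 + 0.27×60 + 0.17×37 = 26.9900
Strategy II: R₀ = 0.66×4 + 0.42×15 + 0.32×52 = 25.5800
Strategy III: R₀ = 0.62×17 + 0.37×26 + 0.22×45 = 30.0600
Highest R₀: strategy III with 30.0600.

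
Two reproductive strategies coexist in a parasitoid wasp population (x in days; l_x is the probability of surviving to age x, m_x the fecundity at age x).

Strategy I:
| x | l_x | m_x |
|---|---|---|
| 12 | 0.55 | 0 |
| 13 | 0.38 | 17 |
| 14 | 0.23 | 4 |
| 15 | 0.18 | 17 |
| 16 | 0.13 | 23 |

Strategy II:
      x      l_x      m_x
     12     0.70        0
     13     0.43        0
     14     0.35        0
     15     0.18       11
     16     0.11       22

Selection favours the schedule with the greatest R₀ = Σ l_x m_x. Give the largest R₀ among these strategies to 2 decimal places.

13.43

Strategy I: R₀ = 0.55×0 + 0.38×17 + 0.23×4 + 0.18×17 + 0.13×23 = 13.4300
Strategy II: R₀ = 0.70×0 + 0.43×0 + 0.35×0 + 0.18×11 + 0.11×22 = 4.4000
Highest R₀: strategy I with 13.4300.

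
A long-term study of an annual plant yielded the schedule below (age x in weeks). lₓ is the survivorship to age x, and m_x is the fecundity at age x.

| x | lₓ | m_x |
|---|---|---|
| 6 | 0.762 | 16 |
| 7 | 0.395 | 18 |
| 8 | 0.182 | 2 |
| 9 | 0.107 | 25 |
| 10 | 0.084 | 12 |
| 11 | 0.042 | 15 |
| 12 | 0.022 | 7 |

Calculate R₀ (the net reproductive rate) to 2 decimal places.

R₀ = Σ lₓ m_x:
  age 6: 0.762 × 16 = 12.1920
  age 7: 0.395 × 18 = 7.1100
  age 8: 0.182 × 2 = 0.3640
  age 9: 0.107 × 25 = 2.6750
  age 10: 0.084 × 12 = 1.0080
  age 11: 0.042 × 15 = 0.6300
  age 12: 0.022 × 7 = 0.1540
R₀ = 12.1920 + 7.1100 + 0.3640 + 2.6750 + 1.0080 + 0.6300 + 0.1540 = 24.1330

24.13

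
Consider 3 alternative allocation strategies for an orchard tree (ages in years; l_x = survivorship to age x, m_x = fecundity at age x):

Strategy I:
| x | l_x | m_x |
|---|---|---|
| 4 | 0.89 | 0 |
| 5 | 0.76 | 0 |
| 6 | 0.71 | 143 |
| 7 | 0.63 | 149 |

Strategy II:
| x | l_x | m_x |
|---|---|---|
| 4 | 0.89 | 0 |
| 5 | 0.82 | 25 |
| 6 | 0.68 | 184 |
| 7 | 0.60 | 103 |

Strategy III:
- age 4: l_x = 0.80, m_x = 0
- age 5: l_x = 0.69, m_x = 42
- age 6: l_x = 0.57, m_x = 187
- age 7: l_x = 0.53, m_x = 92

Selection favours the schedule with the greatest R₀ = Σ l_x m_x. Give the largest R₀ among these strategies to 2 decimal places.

207.42

Strategy I: R₀ = 0.89×0 + 0.76×0 + 0.71×143 + 0.63×149 = 195.4000
Strategy II: R₀ = 0.89×0 + 0.82×25 + 0.68×184 + 0.60×103 = 207.4200
Strategy III: R₀ = 0.80×0 + 0.69×42 + 0.57×187 + 0.53×92 = 184.3300
Highest R₀: strategy II with 207.4200.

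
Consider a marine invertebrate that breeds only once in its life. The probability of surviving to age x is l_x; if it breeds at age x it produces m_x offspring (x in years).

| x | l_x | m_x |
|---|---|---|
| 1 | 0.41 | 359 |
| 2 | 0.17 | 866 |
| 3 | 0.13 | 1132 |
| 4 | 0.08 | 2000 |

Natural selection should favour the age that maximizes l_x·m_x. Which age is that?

Expected offspring if breeding at age x = l_x × m_x:
  age 1: 0.41 × 359 = 147.190
  age 2: 0.17 × 866 = 147.220
  age 3: 0.13 × 1132 = 147.160
  age 4: 0.08 × 2000 = 160.000
Maximum at age 4 (160.000).

4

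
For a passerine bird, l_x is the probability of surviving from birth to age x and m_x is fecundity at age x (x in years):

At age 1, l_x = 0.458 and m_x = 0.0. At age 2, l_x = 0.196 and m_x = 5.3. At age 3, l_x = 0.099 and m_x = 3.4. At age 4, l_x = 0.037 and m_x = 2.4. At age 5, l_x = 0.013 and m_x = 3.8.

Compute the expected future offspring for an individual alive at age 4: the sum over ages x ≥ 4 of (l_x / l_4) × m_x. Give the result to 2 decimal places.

3.74

l_4 = 0.037. Conditional survival from age 4 to x is l_x / l_4.
  x=4: (0.037/0.037) × 2.4 = 2.4000
  x=5: (0.013/0.037) × 3.8 = 1.3351
Sum = 2.4000 + 1.3351 = 3.7351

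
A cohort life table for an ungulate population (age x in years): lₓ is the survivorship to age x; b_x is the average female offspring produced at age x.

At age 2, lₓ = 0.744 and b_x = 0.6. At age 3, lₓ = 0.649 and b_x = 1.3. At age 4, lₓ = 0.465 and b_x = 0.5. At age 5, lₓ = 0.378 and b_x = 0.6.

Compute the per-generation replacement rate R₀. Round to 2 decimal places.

R₀ = Σ lₓ b_x:
  age 2: 0.744 × 0.6 = 0.4464
  age 3: 0.649 × 1.3 = 0.8437
  age 4: 0.465 × 0.5 = 0.2325
  age 5: 0.378 × 0.6 = 0.2268
R₀ = 0.4464 + 0.8437 + 0.2325 + 0.2268 = 1.7494

1.75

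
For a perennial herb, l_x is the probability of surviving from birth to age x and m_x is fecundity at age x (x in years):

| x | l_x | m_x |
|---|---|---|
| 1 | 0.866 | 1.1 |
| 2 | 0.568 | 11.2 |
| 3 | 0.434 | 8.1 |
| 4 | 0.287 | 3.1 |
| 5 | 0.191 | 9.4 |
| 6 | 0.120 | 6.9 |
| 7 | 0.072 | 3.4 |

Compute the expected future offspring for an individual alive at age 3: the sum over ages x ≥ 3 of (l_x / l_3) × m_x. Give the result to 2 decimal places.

l_3 = 0.434. Conditional survival from age 3 to x is l_x / l_3.
  x=3: (0.434/0.434) × 8.1 = 8.1000
  x=4: (0.287/0.434) × 3.1 = 2.0500
  x=5: (0.191/0.434) × 9.4 = 4.1369
  x=6: (0.120/0.434) × 6.9 = 1.9078
  x=7: (0.072/0.434) × 3.4 = 0.5641
Sum = 8.1000 + 2.0500 + 4.1369 + 1.9078 + 0.5641 = 16.7588

16.76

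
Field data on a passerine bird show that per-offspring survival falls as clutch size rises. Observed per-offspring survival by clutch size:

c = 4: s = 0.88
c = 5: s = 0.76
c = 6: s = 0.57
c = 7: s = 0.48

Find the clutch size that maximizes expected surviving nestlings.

Expected surviving nestlings = c × s(c):
  c=4: 4 × 0.88 = 3.520
  c=5: 5 × 0.76 = 3.800
  c=6: 6 × 0.57 = 3.420
  c=7: 7 × 0.48 = 3.360
Maximum at c = 5 (3.800 surviving nestlings).

5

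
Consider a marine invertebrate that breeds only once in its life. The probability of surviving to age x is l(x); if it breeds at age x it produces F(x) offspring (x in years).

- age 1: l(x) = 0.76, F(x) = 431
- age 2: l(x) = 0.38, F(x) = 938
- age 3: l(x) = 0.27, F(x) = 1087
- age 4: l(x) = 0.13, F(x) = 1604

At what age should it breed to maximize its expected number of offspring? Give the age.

Expected offspring if breeding at age x = l(x) × F(x):
  age 1: 0.76 × 431 = 327.560
  age 2: 0.38 × 938 = 356.440
  age 3: 0.27 × 1087 = 293.490
  age 4: 0.13 × 1604 = 208.520
Maximum at age 2 (356.440).

2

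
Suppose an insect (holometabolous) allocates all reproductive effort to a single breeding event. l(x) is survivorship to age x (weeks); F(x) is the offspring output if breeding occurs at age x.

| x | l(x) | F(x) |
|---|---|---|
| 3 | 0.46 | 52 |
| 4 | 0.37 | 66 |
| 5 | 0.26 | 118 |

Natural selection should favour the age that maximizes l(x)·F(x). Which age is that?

Expected offspring if breeding at age x = l(x) × F(x):
  age 3: 0.46 × 52 = 23.920
  age 4: 0.37 × 66 = 24.420
  age 5: 0.26 × 118 = 30.680
Maximum at age 5 (30.680).

5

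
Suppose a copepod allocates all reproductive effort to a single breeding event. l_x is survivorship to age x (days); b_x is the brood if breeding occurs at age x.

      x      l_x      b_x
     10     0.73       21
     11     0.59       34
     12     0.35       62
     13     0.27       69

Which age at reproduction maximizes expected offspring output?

12

Expected offspring if breeding at age x = l_x × b_x:
  age 10: 0.73 × 21 = 15.330
  age 11: 0.59 × 34 = 20.060
  age 12: 0.35 × 62 = 21.700
  age 13: 0.27 × 69 = 18.630
Maximum at age 12 (21.700).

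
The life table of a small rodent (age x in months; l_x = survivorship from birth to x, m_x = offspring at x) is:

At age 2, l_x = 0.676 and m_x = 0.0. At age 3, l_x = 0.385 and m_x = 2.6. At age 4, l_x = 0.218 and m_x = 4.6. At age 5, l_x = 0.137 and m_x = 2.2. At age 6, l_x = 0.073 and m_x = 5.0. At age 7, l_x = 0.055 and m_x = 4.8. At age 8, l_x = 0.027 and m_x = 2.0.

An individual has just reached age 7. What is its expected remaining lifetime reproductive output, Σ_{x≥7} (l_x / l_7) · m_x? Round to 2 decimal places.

l_7 = 0.055. Conditional survival from age 7 to x is l_x / l_7.
  x=7: (0.055/0.055) × 4.8 = 4.8000
  x=8: (0.027/0.055) × 2.0 = 0.9818
Sum = 4.8000 + 0.9818 = 5.7818

5.78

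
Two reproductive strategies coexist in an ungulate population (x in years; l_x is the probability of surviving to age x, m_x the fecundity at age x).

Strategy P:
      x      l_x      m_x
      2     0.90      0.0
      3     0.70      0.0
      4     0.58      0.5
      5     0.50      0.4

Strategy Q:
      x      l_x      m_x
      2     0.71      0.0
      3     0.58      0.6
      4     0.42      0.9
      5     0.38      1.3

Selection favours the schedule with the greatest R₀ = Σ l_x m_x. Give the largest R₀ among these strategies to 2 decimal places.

1.22

Strategy P: R₀ = 0.90×0.0 + 0.70×0.0 + 0.58×0.5 + 0.50×0.4 = 0.4900
Strategy Q: R₀ = 0.71×0.0 + 0.58×0.6 + 0.42×0.9 + 0.38×1.3 = 1.2200
Highest R₀: strategy Q with 1.2200.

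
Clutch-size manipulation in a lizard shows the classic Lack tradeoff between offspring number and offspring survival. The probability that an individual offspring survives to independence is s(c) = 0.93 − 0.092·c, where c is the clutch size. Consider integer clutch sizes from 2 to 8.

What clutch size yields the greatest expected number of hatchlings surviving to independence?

Expected hatchlings surviving to independence = c × s(c):
  c=2: 2 × 0.746 = 1.492
  c=3: 3 × 0.654 = 1.962
  c=4: 4 × 0.562 = 2.248
  c=5: 5 × 0.470 = 2.350
  c=6: 6 × 0.378 = 2.268
  c=7: 7 × 0.286 = 2.002
  c=8: 8 × 0.194 = 1.552
Maximum at c = 5 (2.350 hatchlings surviving to independence).

5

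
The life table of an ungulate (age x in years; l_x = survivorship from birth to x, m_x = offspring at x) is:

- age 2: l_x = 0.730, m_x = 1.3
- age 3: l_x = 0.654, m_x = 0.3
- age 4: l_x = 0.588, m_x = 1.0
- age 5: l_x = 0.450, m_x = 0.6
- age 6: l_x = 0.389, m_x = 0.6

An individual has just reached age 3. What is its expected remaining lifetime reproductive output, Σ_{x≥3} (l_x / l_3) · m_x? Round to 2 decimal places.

l_3 = 0.654. Conditional survival from age 3 to x is l_x / l_3.
  x=3: (0.654/0.654) × 0.3 = 0.3000
  x=4: (0.588/0.654) × 1.0 = 0.8991
  x=5: (0.450/0.654) × 0.6 = 0.4128
  x=6: (0.389/0.654) × 0.6 = 0.3569
Sum = 0.3000 + 0.8991 + 0.4128 + 0.3569 = 1.9688

1.97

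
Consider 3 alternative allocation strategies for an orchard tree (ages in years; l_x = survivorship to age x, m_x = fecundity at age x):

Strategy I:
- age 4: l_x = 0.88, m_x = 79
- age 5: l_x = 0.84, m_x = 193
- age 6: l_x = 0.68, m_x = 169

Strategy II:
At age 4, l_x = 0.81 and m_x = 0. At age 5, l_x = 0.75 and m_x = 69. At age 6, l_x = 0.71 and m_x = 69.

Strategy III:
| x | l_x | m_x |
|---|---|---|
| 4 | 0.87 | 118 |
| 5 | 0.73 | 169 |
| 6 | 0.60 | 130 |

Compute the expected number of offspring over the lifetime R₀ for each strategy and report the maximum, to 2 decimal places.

Strategy I: R₀ = 0.88×79 + 0.84×193 + 0.68×169 = 346.5600
Strategy II: R₀ = 0.81×0 + 0.75×69 + 0.71×69 = 100.7400
Strategy III: R₀ = 0.87×118 + 0.73×169 + 0.60×130 = 304.0300
Highest R₀: strategy I with 346.5600.

346.56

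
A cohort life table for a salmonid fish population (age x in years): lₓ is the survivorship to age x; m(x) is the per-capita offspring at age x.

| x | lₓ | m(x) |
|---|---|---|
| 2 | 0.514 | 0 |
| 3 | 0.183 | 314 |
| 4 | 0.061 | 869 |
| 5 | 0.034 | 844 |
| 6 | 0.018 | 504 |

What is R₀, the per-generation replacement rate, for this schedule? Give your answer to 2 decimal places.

148.24

R₀ = Σ lₓ m(x):
  age 2: 0.514 × 0 = 0.0000
  age 3: 0.183 × 314 = 57.4620
  age 4: 0.061 × 869 = 53.0090
  age 5: 0.034 × 844 = 28.6960
  age 6: 0.018 × 504 = 9.0720
R₀ = 0.0000 + 57.4620 + 53.0090 + 28.6960 + 9.0720 = 148.2390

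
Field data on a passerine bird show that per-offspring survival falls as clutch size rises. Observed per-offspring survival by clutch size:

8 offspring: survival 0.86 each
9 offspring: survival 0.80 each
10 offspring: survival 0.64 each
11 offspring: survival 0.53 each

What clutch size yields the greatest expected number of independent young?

Expected independent young = c × s(c):
  c=8: 8 × 0.86 = 6.880
  c=9: 9 × 0.80 = 7.200
  c=10: 10 × 0.64 = 6.400
  c=11: 11 × 0.53 = 5.830
Maximum at c = 9 (7.200 independent young).

9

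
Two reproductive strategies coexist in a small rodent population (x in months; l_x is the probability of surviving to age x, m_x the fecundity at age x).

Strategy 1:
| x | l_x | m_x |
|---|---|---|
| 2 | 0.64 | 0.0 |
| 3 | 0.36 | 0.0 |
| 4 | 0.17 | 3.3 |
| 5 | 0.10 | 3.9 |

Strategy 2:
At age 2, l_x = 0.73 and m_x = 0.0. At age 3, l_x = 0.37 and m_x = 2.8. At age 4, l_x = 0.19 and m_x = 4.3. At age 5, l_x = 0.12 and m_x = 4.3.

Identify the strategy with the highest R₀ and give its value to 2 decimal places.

Strategy 1: R₀ = 0.64×0.0 + 0.36×0.0 + 0.17×3.3 + 0.10×3.9 = 0.9510
Strategy 2: R₀ = 0.73×0.0 + 0.37×2.8 + 0.19×4.3 + 0.12×4.3 = 2.3690
Highest R₀: strategy 2 with 2.3690.

2.37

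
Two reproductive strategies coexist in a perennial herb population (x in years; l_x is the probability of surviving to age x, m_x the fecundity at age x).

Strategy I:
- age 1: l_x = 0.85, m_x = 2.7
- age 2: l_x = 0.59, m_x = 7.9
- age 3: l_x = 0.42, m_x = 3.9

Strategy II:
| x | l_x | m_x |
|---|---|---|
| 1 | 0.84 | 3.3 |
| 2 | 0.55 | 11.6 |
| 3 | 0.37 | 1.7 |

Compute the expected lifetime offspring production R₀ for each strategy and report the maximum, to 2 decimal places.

Strategy I: R₀ = 0.85×2.7 + 0.59×7.9 + 0.42×3.9 = 8.5940
Strategy II: R₀ = 0.84×3.3 + 0.55×11.6 + 0.37×1.7 = 9.7810
Highest R₀: strategy II with 9.7810.

9.78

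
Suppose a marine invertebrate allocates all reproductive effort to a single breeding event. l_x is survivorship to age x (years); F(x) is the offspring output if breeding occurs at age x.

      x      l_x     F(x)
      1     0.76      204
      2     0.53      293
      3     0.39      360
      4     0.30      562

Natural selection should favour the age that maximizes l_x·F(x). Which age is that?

4

Expected offspring if breeding at age x = l_x × F(x):
  age 1: 0.76 × 204 = 155.040
  age 2: 0.53 × 293 = 155.290
  age 3: 0.39 × 360 = 140.400
  age 4: 0.30 × 562 = 168.600
Maximum at age 4 (168.600).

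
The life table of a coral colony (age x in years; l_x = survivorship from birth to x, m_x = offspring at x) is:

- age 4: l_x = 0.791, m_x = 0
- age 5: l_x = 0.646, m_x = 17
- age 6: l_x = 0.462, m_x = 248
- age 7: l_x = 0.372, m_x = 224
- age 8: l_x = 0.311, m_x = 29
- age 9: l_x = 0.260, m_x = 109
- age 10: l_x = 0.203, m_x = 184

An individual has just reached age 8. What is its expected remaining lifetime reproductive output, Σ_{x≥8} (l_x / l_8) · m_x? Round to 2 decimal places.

l_8 = 0.311. Conditional survival from age 8 to x is l_x / l_8.
  x=8: (0.311/0.311) × 29 = 29.0000
  x=9: (0.260/0.311) × 109 = 91.1254
  x=10: (0.203/0.311) × 184 = 120.1029
Sum = 29.0000 + 91.1254 + 120.1029 = 240.2283

240.23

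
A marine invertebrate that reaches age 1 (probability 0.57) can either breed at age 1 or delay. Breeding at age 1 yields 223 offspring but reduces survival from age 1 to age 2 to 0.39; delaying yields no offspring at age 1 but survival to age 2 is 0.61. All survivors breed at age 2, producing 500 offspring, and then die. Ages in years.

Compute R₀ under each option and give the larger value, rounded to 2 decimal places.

238.26

breed at age 1: R₀ = 0.57 × (223 + 0.39 × 500) = 0.57 × 418.0000 = 238.2600
delay to age 2: R₀ = 0.57 × (0.61 × 500) = 0.57 × 305.0000 = 173.8500
Higher: breed at age 1 (238.2600).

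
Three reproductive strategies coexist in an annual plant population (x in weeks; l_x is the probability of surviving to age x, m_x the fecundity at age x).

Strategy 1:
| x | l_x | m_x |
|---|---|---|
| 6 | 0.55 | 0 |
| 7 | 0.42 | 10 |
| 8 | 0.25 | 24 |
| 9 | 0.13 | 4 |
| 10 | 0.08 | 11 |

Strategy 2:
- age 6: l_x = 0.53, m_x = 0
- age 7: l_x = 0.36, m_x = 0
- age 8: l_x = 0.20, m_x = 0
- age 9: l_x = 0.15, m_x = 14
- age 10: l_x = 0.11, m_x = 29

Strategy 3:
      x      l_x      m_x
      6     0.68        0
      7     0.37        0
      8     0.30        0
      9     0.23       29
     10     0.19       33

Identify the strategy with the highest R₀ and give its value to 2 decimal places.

12.94

Strategy 1: R₀ = 0.55×0 + 0.42×10 + 0.25×24 + 0.13×4 + 0.08×11 = 11.6000
Strategy 2: R₀ = 0.53×0 + 0.36×0 + 0.20×0 + 0.15×14 + 0.11×29 = 5.2900
Strategy 3: R₀ = 0.68×0 + 0.37×0 + 0.30×0 + 0.23×29 + 0.19×33 = 12.9400
Highest R₀: strategy 3 with 12.9400.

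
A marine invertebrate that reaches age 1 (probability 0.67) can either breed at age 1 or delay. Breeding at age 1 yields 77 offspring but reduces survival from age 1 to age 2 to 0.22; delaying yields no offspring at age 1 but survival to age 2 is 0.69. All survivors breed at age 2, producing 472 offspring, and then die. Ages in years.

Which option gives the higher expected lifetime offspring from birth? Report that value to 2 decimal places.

218.21

breed at age 1: R₀ = 0.67 × (77 + 0.22 × 472) = 0.67 × 180.8400 = 121.1628
delay to age 2: R₀ = 0.67 × (0.69 × 472) = 0.67 × 325.6800 = 218.2056
Higher: delay to age 2 (218.2056).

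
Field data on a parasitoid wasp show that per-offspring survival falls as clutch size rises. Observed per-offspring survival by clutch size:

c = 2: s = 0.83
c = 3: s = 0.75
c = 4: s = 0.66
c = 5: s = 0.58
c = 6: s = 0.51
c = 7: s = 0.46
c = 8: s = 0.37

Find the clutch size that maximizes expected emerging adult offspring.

7

Expected emerging adult offspring = c × s(c):
  c=2: 2 × 0.83 = 1.660
  c=3: 3 × 0.75 = 2.250
  c=4: 4 × 0.66 = 2.640
  c=5: 5 × 0.58 = 2.900
  c=6: 6 × 0.51 = 3.060
  c=7: 7 × 0.46 = 3.220
  c=8: 8 × 0.37 = 2.960
Maximum at c = 7 (3.220 emerging adult offspring).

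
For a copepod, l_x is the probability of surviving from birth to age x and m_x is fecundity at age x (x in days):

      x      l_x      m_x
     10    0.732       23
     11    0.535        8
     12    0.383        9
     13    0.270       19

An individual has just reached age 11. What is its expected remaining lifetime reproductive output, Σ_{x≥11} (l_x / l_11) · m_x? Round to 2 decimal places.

l_11 = 0.535. Conditional survival from age 11 to x is l_x / l_11.
  x=11: (0.535/0.535) × 8 = 8.0000
  x=12: (0.383/0.535) × 9 = 6.4430
  x=13: (0.270/0.535) × 19 = 9.5888
Sum = 8.0000 + 6.4430 + 9.5888 = 24.0318

24.03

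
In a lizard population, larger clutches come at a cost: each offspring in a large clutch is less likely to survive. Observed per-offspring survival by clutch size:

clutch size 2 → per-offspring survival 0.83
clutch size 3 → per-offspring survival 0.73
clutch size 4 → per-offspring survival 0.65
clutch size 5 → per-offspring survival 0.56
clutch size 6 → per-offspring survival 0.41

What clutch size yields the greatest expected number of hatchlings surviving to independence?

Expected hatchlings surviving to independence = c × s(c):
  c=2: 2 × 0.83 = 1.660
  c=3: 3 × 0.73 = 2.190
  c=4: 4 × 0.65 = 2.600
  c=5: 5 × 0.56 = 2.800
  c=6: 6 × 0.41 = 2.460
Maximum at c = 5 (2.800 hatchlings surviving to independence).

5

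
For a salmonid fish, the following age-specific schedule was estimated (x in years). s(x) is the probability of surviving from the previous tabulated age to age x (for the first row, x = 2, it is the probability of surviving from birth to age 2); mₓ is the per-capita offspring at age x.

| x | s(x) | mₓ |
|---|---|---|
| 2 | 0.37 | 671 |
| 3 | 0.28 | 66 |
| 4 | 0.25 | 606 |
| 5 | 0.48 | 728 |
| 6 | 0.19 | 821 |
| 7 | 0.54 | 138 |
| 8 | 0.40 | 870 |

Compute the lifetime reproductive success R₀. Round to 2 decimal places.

Survivorship from birth: l_x = s_2·s_3·…·s_x.
  l_2 = 0.37000
  l_3 = 0.10360
  l_4 = 0.02590
  l_5 = 0.01243
  l_6 = 0.00236
  l_7 = 0.00128
  l_8 = 0.00051
R₀ = Σ l_x mₓ:
  age 2: 0.37000 × 671 = 248.2700
  age 3: 0.10360 × 66 = 6.8376
  age 4: 0.02590 × 606 = 15.6954
  age 5: 0.01243 × 728 = 9.0490
  age 6: 0.00236 × 821 = 1.9376
  age 7: 0.00128 × 138 = 0.1766
  age 8: 0.00051 × 870 = 0.4437
R₀ = 248.2700 + 6.8376 + 15.6954 + 9.0490 + 1.9376 + 0.1766 + 0.4437 = 282.4099

282.41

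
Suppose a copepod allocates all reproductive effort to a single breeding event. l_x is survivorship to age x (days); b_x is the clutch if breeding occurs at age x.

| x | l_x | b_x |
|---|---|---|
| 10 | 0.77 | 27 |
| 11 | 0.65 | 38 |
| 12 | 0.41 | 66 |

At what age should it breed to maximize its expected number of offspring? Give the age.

12

Expected offspring if breeding at age x = l_x × b_x:
  age 10: 0.77 × 27 = 20.790
  age 11: 0.65 × 38 = 24.700
  age 12: 0.41 × 66 = 27.060
Maximum at age 12 (27.060).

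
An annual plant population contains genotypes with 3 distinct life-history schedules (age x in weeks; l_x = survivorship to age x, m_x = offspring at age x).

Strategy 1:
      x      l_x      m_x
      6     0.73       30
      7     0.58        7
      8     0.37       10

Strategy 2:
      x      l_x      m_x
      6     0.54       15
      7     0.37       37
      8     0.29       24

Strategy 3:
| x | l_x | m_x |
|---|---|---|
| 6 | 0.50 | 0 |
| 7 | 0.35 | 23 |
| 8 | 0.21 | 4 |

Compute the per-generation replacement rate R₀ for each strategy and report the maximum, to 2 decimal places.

Strategy 1: R₀ = 0.73×30 + 0.58×7 + 0.37×10 = 29.6600
Strategy 2: R₀ = 0.54×15 + 0.37×37 + 0.29×24 = 28.7500
Strategy 3: R₀ = 0.50×0 + 0.35×23 + 0.21×4 = 8.8900
Highest R₀: strategy 1 with 29.6600.

29.66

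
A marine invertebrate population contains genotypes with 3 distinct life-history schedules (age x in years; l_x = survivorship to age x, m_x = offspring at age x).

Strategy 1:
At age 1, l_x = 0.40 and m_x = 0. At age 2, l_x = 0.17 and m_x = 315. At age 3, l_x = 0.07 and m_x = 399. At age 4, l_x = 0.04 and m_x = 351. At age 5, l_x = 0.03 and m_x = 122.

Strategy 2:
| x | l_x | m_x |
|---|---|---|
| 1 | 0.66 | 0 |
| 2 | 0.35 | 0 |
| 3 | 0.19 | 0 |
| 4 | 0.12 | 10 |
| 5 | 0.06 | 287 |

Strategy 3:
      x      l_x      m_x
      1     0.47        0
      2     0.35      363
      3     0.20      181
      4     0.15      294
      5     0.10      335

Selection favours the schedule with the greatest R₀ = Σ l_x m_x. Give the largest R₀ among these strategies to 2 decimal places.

Strategy 1: R₀ = 0.40×0 + 0.17×315 + 0.07×399 + 0.04×351 + 0.03×122 = 99.1800
Strategy 2: R₀ = 0.66×0 + 0.35×0 + 0.19×0 + 0.12×10 + 0.06×287 = 18.4200
Strategy 3: R₀ = 0.47×0 + 0.35×363 + 0.20×181 + 0.15×294 + 0.10×335 = 240.8500
Highest R₀: strategy 3 with 240.8500.

240.85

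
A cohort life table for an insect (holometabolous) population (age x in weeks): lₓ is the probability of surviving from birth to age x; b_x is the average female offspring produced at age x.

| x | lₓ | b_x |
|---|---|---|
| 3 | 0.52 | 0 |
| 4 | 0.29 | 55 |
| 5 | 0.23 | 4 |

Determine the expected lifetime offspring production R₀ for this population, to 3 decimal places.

R₀ = Σ lₓ b_x:
  age 3: 0.52 × 0 = 0.0000
  age 4: 0.29 × 55 = 15.9500
  age 5: 0.23 × 4 = 0.9200
R₀ = 0.0000 + 15.9500 + 0.9200 = 16.8700

16.870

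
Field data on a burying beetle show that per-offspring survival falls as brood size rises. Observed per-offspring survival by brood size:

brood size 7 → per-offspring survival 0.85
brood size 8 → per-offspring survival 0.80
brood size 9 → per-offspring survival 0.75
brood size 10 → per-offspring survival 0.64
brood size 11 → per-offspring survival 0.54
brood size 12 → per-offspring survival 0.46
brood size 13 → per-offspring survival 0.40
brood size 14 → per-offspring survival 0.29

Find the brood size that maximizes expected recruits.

9

Expected recruits = c × s(c):
  c=7: 7 × 0.85 = 5.950
  c=8: 8 × 0.80 = 6.400
  c=9: 9 × 0.75 = 6.750
  c=10: 10 × 0.64 = 6.400
  c=11: 11 × 0.54 = 5.940
  c=12: 12 × 0.46 = 5.520
  c=13: 13 × 0.40 = 5.200
  c=14: 14 × 0.29 = 4.060
Maximum at c = 9 (6.750 recruits).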